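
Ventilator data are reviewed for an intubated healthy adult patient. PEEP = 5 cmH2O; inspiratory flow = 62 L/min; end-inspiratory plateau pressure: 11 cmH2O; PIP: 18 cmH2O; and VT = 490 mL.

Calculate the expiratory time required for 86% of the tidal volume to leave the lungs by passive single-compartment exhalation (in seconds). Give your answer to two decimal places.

Flow: 62 L/min ÷ 60 = 1.0333 L/s.
R = (PIP − Pplat)/V̇ = (18 − 11) / 1.0333 = 7.0/1.0333 = 6.774 cmH2O·s/L.
C = Vt/(Pplat − PEEP) = 490.0 / (11 − 5) = 490.0/6.0 = 81.667 mL/cmH2O.
τ = R × C = 6.774 × 0.08167 L/cmH2O = 0.5532 s.
t = −τ·ln(1 − 0.86) = −0.5532·ln(0.14) = 1.088 s.

1.09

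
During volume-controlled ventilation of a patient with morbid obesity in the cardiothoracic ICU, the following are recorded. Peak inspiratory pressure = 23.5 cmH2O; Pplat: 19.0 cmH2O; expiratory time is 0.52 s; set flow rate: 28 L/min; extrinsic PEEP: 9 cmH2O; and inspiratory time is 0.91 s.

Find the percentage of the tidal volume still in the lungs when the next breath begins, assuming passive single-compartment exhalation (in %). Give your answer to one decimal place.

Flow: 28 L/min ÷ 60 = 0.4667 L/s.
Vt = flow × Ti = 0.4667 L/s × 0.91 s × 1000 mL/L = 424.7 mL.
R = (PIP − Pplat)/V̇ = (23.5 − 19.0) / 0.4667 = 4.5/0.4667 = 9.642 cmH2O·s/L.
C = Vt/(Pplat − PEEP) = 424.7 / (19.0 − 9) = 424.7/10.0 = 42.47 mL/cmH2O.
τ = R × C = 9.642 × 0.04247 L/cmH2O = 0.4095 s.
Fraction remaining at end-expiration = e^(−Te/τ) = e^(−0.52/0.4095) = 0.2809 → 28.09%.

28.1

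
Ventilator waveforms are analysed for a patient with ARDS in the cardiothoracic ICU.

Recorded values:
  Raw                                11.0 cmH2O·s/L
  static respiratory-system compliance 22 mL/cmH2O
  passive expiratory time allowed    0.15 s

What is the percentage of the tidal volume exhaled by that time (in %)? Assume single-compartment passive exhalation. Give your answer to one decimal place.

τ = R × C = 11.0 × 22 mL/cmH2O = 11.0 × 0.022 L/cmH2O = 0.242 s.
Passive exhalation: V(t)/V₀ = e^(−t/τ) = e^(−0.15/0.242) = 0.538.
Fraction exhaled = 1 − 0.538 = 0.462 → 46.2%.

46.2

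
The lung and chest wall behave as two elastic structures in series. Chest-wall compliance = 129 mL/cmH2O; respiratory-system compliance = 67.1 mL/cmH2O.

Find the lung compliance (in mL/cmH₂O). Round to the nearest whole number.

140

1/CL = 1/Crs − 1/Ccw.
1/CL = 1/67.1 − 1/129 = 0.007151.
CL = 139.84 mL/cmH2O.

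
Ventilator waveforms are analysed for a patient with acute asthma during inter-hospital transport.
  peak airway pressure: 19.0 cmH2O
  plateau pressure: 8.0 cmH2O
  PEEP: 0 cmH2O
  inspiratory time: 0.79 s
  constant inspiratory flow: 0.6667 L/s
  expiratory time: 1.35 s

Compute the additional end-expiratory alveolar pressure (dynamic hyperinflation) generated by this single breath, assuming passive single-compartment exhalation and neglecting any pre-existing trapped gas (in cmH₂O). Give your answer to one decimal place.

Vt = flow × Ti = 0.6667 L/s × 0.79 s × 1000 mL/L = 526.69 mL.
R = (PIP − Pplat)/V̇ = (19.0 − 8.0) / 0.6667 = 11.0/0.6667 = 16.499 cmH2O·s/L.
C = Vt/(Pplat − PEEP) = 526.69 / (8.0 − 0) = 526.69/8.0 = 65.836 mL/cmH2O.
τ = R × C = 16.499 × 0.06584 L/cmH2O = 1.086 s.
Fraction remaining = e^(−Te/τ) = e^(−1.35/1.086) = 0.2885; trapped volume = 526.69 × 0.2885 = 151.95 mL.
Additional alveolar pressure from trapping ≈ V_trapped / C = 151.95 / 65.836 = 2.308 cmH2O.

2.3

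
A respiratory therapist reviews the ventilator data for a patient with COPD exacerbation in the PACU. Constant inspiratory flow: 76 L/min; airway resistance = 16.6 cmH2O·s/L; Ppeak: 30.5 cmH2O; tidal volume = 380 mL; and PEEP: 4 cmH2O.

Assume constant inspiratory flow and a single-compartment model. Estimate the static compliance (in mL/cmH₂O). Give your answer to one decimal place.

69.4

Flow: 76 L/min ÷ 60 = 1.2667 L/s.
Equation of motion (constant flow): PIP = Vt/C + R·V̇ + PEEP.
Vt/C = PIP − R·V̇ − PEEP = 30.5 − 16.6×1.2667 − 4 = 30.5 − 21.027 − 4 = 5.473 cmH2O.
C = Vt / 5.473 = 380 / 5.473 = 69.432 mL/cmH2O.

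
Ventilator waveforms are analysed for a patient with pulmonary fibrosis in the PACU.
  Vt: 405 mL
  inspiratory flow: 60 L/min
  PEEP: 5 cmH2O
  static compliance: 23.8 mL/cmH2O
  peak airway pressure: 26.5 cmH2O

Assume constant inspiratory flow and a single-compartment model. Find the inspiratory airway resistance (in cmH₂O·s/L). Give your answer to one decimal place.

Flow: 60 L/min ÷ 60 = 1 L/s.
Equation of motion (constant flow): PIP = Vt/C + R·V̇ + PEEP.
R·V̇ = PIP − Vt/C − PEEP = 26.5 − 405/23.8 − 5 = 26.5 − 17.017 − 5 = 4.483 cmH2O.
R = 4.483 / 1 = 4.483 cmH2O·s/L.

4.5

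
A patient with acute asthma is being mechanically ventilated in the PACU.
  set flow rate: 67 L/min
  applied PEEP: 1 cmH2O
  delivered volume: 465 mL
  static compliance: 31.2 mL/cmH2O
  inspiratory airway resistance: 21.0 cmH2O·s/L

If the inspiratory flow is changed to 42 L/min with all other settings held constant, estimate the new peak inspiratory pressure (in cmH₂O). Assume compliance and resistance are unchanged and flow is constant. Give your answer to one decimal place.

Flow: 67 L/min ÷ 60 = 1.1167 L/s.
New flow: 42 L/min ÷ 60 = 0.7 L/s.
PIP = Vt/C + R·V̇ + PEEP (constant-flow equation of motion).
Only the resistive term changes: ΔPIP = R × ΔV̇ = 21.0 × (0.7 − 1.1167) = 21.0 × -0.4167 = -8.751 cmH2O.
Original PIP = 465/31.2 + 21.0×1.1167 + 1 = 39.355 cmH2O; new PIP = 39.355 + (-8.751) = 30.604 cmH2O.

30.6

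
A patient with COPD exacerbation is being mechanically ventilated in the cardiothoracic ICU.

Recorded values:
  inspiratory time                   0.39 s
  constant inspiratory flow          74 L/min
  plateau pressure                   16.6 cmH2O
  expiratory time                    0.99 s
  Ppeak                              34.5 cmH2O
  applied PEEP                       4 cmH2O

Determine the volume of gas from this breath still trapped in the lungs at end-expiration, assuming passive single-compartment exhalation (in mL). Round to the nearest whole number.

81

Flow: 74 L/min ÷ 60 = 1.2333 L/s.
Vt = flow × Ti = 1.2333 L/s × 0.39 s × 1000 mL/L = 480.99 mL.
R = (PIP − Pplat)/V̇ = (34.5 − 16.6) / 1.2333 = 17.9/1.2333 = 14.514 cmH2O·s/L.
C = Vt/(Pplat − PEEP) = 480.99 / (16.6 − 4) = 480.99/12.6 = 38.174 mL/cmH2O.
τ = R × C = 14.514 × 0.03817 L/cmH2O = 0.554 s.
Fraction remaining = e^(−Te/τ) = e^(−0.99/0.554) = 0.1675.
Trapped volume = 480.99 × 0.1675 = 80.566 mL.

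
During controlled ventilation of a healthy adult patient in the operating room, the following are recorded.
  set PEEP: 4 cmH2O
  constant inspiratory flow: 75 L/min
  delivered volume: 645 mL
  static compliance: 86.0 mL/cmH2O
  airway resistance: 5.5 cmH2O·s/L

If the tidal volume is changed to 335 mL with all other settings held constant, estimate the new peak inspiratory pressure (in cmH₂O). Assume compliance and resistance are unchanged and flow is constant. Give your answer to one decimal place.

14.8

Flow: 75 L/min ÷ 60 = 1.25 L/s.
PIP = Vt/C + R·V̇ + PEEP (constant-flow equation of motion).
Only the elastic term changes: ΔPIP = ΔVt / C = (335 − 645) / 86.0 = -3.605 cmH2O.
Original PIP = 645/86.0 + 5.5×1.25 + 4 = 18.375 cmH2O; new PIP = 18.375 + (-3.605) = 14.77 cmH2O.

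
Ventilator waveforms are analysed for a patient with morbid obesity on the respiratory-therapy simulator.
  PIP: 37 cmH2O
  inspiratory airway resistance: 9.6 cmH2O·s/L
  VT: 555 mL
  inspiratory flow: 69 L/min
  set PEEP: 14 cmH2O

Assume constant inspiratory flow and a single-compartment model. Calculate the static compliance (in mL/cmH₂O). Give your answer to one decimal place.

Flow: 69 L/min ÷ 60 = 1.15 L/s.
Equation of motion (constant flow): PIP = Vt/C + R·V̇ + PEEP.
Vt/C = PIP − R·V̇ − PEEP = 37 − 9.6×1.15 − 14 = 37 − 11.04 − 14 = 11.96 cmH2O.
C = Vt / 11.96 = 555 / 11.96 = 46.405 mL/cmH2O.

46.4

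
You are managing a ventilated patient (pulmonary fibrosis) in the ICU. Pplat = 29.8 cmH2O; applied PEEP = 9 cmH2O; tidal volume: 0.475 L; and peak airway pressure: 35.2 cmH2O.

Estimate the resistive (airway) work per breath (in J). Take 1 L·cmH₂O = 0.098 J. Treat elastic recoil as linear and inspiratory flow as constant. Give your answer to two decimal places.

0.25

With constant inspiratory flow the resistive pressure is constant at PIP − Pplat = 35.2 − 29.8 = 5.4 cmH2O, so resistive work = 5.4 × 0.475 = 2.565 L·cmH2O.
× 0.098 J/(L·cmH2O) → 0.2514 J.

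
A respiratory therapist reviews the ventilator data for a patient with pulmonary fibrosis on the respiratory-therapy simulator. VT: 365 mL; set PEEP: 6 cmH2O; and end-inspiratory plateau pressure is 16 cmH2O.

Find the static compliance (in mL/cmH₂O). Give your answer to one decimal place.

36.5

Cstat = Vt / (Pplat − PEEP) = 365 / (16 − 6) = 365 / 10.0 = 36.5 mL/cmH2O.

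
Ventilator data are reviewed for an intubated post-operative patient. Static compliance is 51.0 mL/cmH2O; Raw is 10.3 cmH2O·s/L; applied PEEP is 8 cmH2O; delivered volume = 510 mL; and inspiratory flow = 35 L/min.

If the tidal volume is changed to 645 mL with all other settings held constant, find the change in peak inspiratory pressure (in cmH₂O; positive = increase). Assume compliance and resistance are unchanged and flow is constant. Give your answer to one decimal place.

PIP = Vt/C + R·V̇ + PEEP (constant-flow equation of motion).
Only the elastic term changes: ΔPIP = ΔVt / C = (645 − 510) / 51.0 = 2.647 cmH2O.

2.6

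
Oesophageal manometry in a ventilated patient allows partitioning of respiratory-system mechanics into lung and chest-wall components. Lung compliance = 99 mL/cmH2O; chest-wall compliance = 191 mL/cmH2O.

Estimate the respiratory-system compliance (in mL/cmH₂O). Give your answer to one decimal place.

65.2

Lung and chest wall are elastances in series: 1/Crs = 1/CL + 1/Ccw.
1/Crs = 1/99 + 1/191 = 0.01534.
Crs = 65.189 mL/cmH2O.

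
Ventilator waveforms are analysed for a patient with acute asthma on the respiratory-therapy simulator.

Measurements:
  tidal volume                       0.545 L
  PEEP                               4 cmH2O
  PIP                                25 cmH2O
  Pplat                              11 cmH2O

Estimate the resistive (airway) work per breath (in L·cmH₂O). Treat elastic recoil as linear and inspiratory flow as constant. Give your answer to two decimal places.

With constant inspiratory flow the resistive pressure is constant at PIP − Pplat = 25 − 11 = 14.0 cmH2O, so resistive work = 14.0 × 0.545 = 7.63 L·cmH2O.

7.63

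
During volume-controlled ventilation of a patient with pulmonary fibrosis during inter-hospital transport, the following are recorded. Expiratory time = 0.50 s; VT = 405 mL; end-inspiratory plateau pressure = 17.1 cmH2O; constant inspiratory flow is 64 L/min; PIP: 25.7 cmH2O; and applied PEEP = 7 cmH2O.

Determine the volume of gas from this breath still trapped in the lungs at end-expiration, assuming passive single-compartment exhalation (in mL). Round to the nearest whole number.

86

Flow: 64 L/min ÷ 60 = 1.0667 L/s.
R = (PIP − Pplat)/V̇ = (25.7 − 17.1) / 1.0667 = 8.6/1.0667 = 8.062 cmH2O·s/L.
C = Vt/(Pplat − PEEP) = 405.0 / (17.1 − 7) = 405.0/10.1 = 40.099 mL/cmH2O.
τ = R × C = 8.062 × 0.0401 L/cmH2O = 0.3233 s.
Fraction remaining = e^(−Te/τ) = e^(−0.50/0.3233) = 0.213.
Trapped volume = 405.0 × 0.213 = 86.265 mL.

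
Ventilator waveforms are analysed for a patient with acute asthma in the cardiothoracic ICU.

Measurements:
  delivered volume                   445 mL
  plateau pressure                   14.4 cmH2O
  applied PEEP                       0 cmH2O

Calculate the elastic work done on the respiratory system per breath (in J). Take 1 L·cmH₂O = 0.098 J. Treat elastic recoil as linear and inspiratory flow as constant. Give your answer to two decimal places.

0.31

Elastic work ≈ ½ × (Pplat − PEEP) × Vt = 0.5 × (14.4 − 0) × 0.445 L = 0.5 × 14.4 × 0.445 = 3.204 L·cmH2O.
× 0.098 J/(L·cmH2O) → 0.314 J.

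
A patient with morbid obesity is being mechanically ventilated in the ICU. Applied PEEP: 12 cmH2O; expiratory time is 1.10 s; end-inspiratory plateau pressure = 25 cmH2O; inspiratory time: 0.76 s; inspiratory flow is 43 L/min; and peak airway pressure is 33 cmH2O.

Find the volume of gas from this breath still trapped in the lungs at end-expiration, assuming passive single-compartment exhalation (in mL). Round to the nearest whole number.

52

Flow: 43 L/min ÷ 60 = 0.7167 L/s.
Vt = flow × Ti = 0.7167 L/s × 0.76 s × 1000 mL/L = 544.69 mL.
R = (PIP − Pplat)/V̇ = (33 − 25) / 0.7167 = 8.0/0.7167 = 11.162 cmH2O·s/L.
C = Vt/(Pplat − PEEP) = 544.69 / (25 − 12) = 544.69/13.0 = 41.899 mL/cmH2O.
τ = R × C = 11.162 × 0.0419 L/cmH2O = 0.4677 s.
Fraction remaining = e^(−Te/τ) = e^(−1.10/0.4677) = 0.09518.
Trapped volume = 544.69 × 0.09518 = 51.844 mL.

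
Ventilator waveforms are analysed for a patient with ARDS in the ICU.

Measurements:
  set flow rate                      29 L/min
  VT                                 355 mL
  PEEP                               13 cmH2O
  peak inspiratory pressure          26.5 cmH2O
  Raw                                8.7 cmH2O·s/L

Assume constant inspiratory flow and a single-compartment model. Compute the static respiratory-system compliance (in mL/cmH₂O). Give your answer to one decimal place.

38.2

Flow: 29 L/min ÷ 60 = 0.4833 L/s.
Equation of motion (constant flow): PIP = Vt/C + R·V̇ + PEEP.
Vt/C = PIP − R·V̇ − PEEP = 26.5 − 8.7×0.4833 − 13 = 26.5 − 4.205 − 13 = 9.295 cmH2O.
C = Vt / 9.295 = 355 / 9.295 = 38.193 mL/cmH2O.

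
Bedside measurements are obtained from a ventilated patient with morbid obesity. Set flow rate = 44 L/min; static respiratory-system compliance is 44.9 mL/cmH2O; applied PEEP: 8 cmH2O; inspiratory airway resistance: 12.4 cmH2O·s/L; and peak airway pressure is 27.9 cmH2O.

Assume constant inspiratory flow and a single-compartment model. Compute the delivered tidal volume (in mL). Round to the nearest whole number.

485

Flow: 44 L/min ÷ 60 = 0.7333 L/s.
Equation of motion (constant flow): PIP = Vt/C + R·V̇ + PEEP.
Vt/C = PIP − R·V̇ − PEEP = 27.9 − 9.093 − 8 = 10.807 cmH2O.
Vt = C × 10.807 = 44.9 × 10.807 = 485.23 mL.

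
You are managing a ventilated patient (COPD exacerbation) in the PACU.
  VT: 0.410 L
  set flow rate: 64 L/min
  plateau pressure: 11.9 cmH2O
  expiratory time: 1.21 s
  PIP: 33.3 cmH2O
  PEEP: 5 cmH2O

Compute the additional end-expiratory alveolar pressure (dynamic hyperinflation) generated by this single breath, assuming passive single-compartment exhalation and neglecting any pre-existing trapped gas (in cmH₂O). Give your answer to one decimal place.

Flow: 64 L/min ÷ 60 = 1.0667 L/s.
R = (PIP − Pplat)/V̇ = (33.3 − 11.9) / 1.0667 = 21.4/1.0667 = 20.062 cmH2O·s/L.
C = Vt/(Pplat − PEEP) = 410.0 / (11.9 − 5) = 410.0/6.9 = 59.42 mL/cmH2O.
τ = R × C = 20.062 × 0.05942 L/cmH2O = 1.192 s.
Fraction remaining = e^(−Te/τ) = e^(−1.21/1.192) = 0.3624; trapped volume = 410.0 × 0.3624 = 148.58 mL.
Additional alveolar pressure from trapping ≈ V_trapped / C = 148.58 / 59.42 = 2.501 cmH2O.

2.5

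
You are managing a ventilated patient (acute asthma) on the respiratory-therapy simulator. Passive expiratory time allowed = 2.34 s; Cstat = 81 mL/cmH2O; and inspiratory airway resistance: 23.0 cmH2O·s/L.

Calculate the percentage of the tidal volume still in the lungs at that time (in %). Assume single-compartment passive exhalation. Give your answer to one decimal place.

τ = R × C = 23.0 × 81 mL/cmH2O = 23.0 × 0.081 L/cmH2O = 1.863 s.
Passive exhalation: V(t)/V₀ = e^(−t/τ) = e^(−2.34/1.863) = 0.2848.
Fraction remaining = 0.2848 → 28.48%.

28.5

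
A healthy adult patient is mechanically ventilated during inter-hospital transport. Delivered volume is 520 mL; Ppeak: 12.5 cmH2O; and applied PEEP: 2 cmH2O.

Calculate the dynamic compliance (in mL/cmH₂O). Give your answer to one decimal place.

Dynamic compliance = Vt / (PIP − PEEP) = 520 / (12.5 − 2) = 520 / 10.5 = 49.524 mL/cmH2O.

49.5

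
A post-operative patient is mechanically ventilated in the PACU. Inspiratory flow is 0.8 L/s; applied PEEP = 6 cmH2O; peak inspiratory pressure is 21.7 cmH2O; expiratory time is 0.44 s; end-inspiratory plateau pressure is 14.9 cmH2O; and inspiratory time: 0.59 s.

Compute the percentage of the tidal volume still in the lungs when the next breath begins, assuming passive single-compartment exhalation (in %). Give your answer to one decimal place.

Vt = flow × Ti = 0.8 L/s × 0.59 s × 1000 mL/L = 472.0 mL.
R = (PIP − Pplat)/V̇ = (21.7 − 14.9) / 0.8 = 6.8/0.8 = 8.5 cmH2O·s/L.
C = Vt/(Pplat − PEEP) = 472.0 / (14.9 − 6) = 472.0/8.9 = 53.034 mL/cmH2O.
τ = R × C = 8.5 × 0.05303 L/cmH2O = 0.4508 s.
Fraction remaining at end-expiration = e^(−Te/τ) = e^(−0.44/0.4508) = 0.3768 → 37.68%.

37.7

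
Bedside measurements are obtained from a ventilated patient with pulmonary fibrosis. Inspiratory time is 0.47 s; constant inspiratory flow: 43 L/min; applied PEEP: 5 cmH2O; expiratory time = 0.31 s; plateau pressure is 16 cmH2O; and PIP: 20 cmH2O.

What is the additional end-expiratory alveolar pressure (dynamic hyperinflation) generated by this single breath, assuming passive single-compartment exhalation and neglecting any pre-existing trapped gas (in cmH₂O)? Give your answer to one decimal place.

Flow: 43 L/min ÷ 60 = 0.7167 L/s.
Vt = flow × Ti = 0.7167 L/s × 0.47 s × 1000 mL/L = 336.85 mL.
R = (PIP − Pplat)/V̇ = (20 − 16) / 0.7167 = 4.0/0.7167 = 5.581 cmH2O·s/L.
C = Vt/(Pplat − PEEP) = 336.85 / (16 − 5) = 336.85/11.0 = 30.623 mL/cmH2O.
τ = R × C = 5.581 × 0.03062 L/cmH2O = 0.1709 s.
Fraction remaining = e^(−Te/τ) = e^(−0.31/0.1709) = 0.163; trapped volume = 336.85 × 0.163 = 54.907 mL.
Additional alveolar pressure from trapping ≈ V_trapped / C = 54.907 / 30.623 = 1.793 cmH2O.

1.8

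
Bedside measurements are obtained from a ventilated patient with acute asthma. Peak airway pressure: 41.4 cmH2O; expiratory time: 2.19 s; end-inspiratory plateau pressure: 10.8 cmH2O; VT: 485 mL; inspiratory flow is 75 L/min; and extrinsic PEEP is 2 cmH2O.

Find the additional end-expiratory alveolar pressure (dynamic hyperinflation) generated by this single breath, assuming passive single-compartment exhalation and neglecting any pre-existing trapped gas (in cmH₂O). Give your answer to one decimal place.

Flow: 75 L/min ÷ 60 = 1.25 L/s.
R = (PIP − Pplat)/V̇ = (41.4 − 10.8) / 1.25 = 30.6/1.25 = 24.48 cmH2O·s/L.
C = Vt/(Pplat − PEEP) = 485.0 / (10.8 − 2) = 485.0/8.8 = 55.114 mL/cmH2O.
τ = R × C = 24.48 × 0.05511 L/cmH2O = 1.349 s.
Fraction remaining = e^(−Te/τ) = e^(−2.19/1.349) = 0.1972; trapped volume = 485.0 × 0.1972 = 95.642 mL.
Additional alveolar pressure from trapping ≈ V_trapped / C = 95.642 / 55.114 = 1.735 cmH2O.

1.7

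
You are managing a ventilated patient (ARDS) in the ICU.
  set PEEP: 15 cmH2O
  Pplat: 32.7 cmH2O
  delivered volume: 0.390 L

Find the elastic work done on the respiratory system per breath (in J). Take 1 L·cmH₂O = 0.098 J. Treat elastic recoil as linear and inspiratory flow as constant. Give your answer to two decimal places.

Elastic work ≈ ½ × (Pplat − PEEP) × Vt = 0.5 × (32.7 − 15) × 0.390 L = 0.5 × 17.7 × 0.390 = 3.452 L·cmH2O.
× 0.098 J/(L·cmH2O) → 0.3383 J.

0.34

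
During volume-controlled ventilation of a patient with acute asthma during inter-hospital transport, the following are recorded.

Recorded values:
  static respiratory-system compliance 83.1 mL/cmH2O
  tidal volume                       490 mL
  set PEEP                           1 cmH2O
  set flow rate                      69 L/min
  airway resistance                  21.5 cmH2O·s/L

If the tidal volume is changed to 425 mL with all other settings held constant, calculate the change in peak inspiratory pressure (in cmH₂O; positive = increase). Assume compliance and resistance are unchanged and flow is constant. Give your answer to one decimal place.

PIP = Vt/C + R·V̇ + PEEP (constant-flow equation of motion).
Only the elastic term changes: ΔPIP = ΔVt / C = (425 − 490) / 83.1 = -0.7822 cmH2O.

-0.8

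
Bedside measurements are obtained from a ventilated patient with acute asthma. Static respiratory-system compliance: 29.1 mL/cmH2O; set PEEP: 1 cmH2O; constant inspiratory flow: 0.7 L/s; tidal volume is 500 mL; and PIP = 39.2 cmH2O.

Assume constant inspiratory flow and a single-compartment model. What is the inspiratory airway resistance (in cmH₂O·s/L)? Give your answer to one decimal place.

30.0

Equation of motion (constant flow): PIP = Vt/C + R·V̇ + PEEP.
R·V̇ = PIP − Vt/C − PEEP = 39.2 − 500/29.1 − 1 = 39.2 − 17.182 − 1 = 21.018 cmH2O.
R = 21.018 / 0.7 = 30.026 cmH2O·s/L.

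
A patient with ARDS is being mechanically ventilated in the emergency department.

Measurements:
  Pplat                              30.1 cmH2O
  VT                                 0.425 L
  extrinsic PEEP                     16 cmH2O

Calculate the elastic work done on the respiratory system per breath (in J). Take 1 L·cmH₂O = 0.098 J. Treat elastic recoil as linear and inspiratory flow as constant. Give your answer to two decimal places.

Elastic work ≈ ½ × (Pplat − PEEP) × Vt = 0.5 × (30.1 − 16) × 0.425 L = 0.5 × 14.1 × 0.425 = 2.996 L·cmH2O.
× 0.098 J/(L·cmH2O) → 0.2936 J.

0.29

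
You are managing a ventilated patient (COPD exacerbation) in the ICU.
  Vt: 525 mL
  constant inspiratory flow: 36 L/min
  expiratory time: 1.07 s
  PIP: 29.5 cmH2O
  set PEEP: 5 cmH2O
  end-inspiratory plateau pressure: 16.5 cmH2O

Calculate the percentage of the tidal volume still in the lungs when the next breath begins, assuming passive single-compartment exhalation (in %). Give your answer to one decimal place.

33.9

Flow: 36 L/min ÷ 60 = 0.6 L/s.
R = (PIP − Pplat)/V̇ = (29.5 − 16.5) / 0.6 = 13.0/0.6 = 21.667 cmH2O·s/L.
C = Vt/(Pplat − PEEP) = 525.0 / (16.5 − 5) = 525.0/11.5 = 45.652 mL/cmH2O.
τ = R × C = 21.667 × 0.04565 L/cmH2O = 0.9891 s.
Fraction remaining at end-expiration = e^(−Te/τ) = e^(−1.07/0.9891) = 0.339 → 33.9%.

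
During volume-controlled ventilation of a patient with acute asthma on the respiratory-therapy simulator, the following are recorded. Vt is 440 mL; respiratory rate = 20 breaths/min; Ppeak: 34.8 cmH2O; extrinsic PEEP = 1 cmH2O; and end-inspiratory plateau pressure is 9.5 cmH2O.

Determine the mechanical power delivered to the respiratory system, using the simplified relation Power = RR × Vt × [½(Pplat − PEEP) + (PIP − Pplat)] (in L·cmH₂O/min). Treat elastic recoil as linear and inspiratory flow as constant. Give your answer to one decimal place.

260.0

Per-breath work = Vt × [½(Pplat−PEEP) + (PIP−Pplat)] = 0.440 × [0.5×8.5 + 25.3] = 0.440 × 29.55 = 13.002 L·cmH2O.
Power = 20 × 13.002 = 260.04 L·cmH2O/min.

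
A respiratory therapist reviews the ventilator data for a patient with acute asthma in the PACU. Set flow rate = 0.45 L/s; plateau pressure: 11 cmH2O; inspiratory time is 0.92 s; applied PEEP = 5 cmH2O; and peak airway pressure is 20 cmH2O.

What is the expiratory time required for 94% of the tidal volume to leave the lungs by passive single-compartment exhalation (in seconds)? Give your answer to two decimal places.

3.88

Vt = flow × Ti = 0.45 L/s × 0.92 s × 1000 mL/L = 414.0 mL.
R = (PIP − Pplat)/V̇ = (20 − 11) / 0.45 = 9.0/0.45 = 20.0 cmH2O·s/L.
C = Vt/(Pplat − PEEP) = 414.0 / (11 − 5) = 414.0/6.0 = 69.0 mL/cmH2O.
τ = R × C = 20.0 × 0.069 L/cmH2O = 1.38 s.
t = −τ·ln(1 − 0.94) = −1.38·ln(0.06) = 3.883 s.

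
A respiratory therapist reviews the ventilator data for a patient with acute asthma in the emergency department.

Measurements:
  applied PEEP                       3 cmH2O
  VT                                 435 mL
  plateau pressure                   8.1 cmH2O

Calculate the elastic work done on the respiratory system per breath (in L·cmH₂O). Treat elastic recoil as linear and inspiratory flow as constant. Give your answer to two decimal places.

Elastic work ≈ ½ × (Pplat − PEEP) × Vt = 0.5 × (8.1 − 3) × 0.435 L = 0.5 × 5.1 × 0.435 = 1.109 L·cmH2O.

1.11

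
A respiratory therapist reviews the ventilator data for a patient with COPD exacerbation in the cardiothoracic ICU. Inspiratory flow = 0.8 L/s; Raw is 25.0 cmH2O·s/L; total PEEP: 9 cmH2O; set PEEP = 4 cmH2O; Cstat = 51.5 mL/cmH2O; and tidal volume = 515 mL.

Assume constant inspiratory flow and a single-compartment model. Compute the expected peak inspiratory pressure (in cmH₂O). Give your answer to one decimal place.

Total PEEP = 9 cmH2O (set 4 + intrinsic 5); this is the baseline alveolar pressure.
Equation of motion (constant flow): PIP = Vt/C + R·V̇ + PEEP.
PIP = 515/51.5 + 25.0×0.8 + 9 = 10.0 + 20.0 + 9 = 39.0 cmH2O.

39.0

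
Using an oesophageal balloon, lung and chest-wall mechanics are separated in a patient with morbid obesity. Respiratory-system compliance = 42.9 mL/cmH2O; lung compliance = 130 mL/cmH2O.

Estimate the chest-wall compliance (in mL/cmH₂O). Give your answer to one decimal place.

64.0

1/Ccw = 1/Crs − 1/CL.
1/Ccw = 1/42.9 − 1/130 = 0.01562.
Ccw = 64.02 mL/cmH2O.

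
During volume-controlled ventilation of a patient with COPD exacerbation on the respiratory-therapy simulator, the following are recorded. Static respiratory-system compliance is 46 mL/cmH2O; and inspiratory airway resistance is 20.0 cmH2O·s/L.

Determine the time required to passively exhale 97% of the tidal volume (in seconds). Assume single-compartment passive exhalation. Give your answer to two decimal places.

τ = R × C = 20.0 × 46 mL/cmH2O = 20.0 × 0.046 L/cmH2O = 0.92 s.
Exhaled fraction f = 1 − e^(−t/τ) → t = −τ·ln(1 − f) = −0.92·ln(0.03) = 3.226 s.

3.23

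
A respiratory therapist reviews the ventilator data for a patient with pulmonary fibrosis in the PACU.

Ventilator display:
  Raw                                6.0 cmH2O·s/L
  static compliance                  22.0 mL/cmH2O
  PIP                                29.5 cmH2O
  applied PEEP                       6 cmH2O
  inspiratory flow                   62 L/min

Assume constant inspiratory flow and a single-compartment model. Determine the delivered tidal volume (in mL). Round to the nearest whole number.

Flow: 62 L/min ÷ 60 = 1.0333 L/s.
Equation of motion (constant flow): PIP = Vt/C + R·V̇ + PEEP.
Vt/C = PIP − R·V̇ − PEEP = 29.5 − 6.2 − 6 = 17.3 cmH2O.
Vt = C × 17.3 = 22.0 × 17.3 = 380.6 mL.

381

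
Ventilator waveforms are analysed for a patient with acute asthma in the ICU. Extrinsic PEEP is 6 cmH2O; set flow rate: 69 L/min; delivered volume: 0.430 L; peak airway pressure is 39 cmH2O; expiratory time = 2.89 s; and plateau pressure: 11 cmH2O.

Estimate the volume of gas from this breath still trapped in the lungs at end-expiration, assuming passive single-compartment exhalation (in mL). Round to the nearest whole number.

108

Flow: 69 L/min ÷ 60 = 1.15 L/s.
R = (PIP − Pplat)/V̇ = (39 − 11) / 1.15 = 28.0/1.15 = 24.348 cmH2O·s/L.
C = Vt/(Pplat − PEEP) = 430.0 / (11 − 6) = 430.0/5.0 = 86.0 mL/cmH2O.
τ = R × C = 24.348 × 0.086 L/cmH2O = 2.094 s.
Fraction remaining = e^(−Te/τ) = e^(−2.89/2.094) = 0.2515.
Trapped volume = 430.0 × 0.2515 = 108.15 mL.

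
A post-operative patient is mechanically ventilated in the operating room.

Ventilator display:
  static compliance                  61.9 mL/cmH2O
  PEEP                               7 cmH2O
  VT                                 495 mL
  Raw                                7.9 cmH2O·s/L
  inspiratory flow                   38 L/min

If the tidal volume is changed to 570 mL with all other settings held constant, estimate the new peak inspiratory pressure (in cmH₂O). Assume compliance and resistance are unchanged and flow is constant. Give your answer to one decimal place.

21.2

Flow: 38 L/min ÷ 60 = 0.6333 L/s.
PIP = Vt/C + R·V̇ + PEEP (constant-flow equation of motion).
Only the elastic term changes: ΔPIP = ΔVt / C = (570 − 495) / 61.9 = 1.212 cmH2O.
Original PIP = 495/61.9 + 7.9×0.6333 + 7 = 20.0 cmH2O; new PIP = 20.0 + (1.212) = 21.212 cmH2O.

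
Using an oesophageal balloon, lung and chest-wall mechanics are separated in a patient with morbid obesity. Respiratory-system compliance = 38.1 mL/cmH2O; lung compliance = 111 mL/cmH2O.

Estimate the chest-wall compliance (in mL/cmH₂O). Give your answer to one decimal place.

58.0

1/Ccw = 1/Crs − 1/CL.
1/Ccw = 1/38.1 − 1/111 = 0.01724.
Ccw = 58.005 mL/cmH2O.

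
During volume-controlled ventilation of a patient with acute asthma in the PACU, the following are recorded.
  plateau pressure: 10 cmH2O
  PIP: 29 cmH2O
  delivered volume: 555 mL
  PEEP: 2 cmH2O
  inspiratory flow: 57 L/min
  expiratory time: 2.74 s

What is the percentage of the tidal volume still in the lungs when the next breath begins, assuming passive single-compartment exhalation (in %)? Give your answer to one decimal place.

Flow: 57 L/min ÷ 60 = 0.95 L/s.
R = (PIP − Pplat)/V̇ = (29 − 10) / 0.95 = 19.0/0.95 = 20.0 cmH2O·s/L.
C = Vt/(Pplat − PEEP) = 555.0 / (10 − 2) = 555.0/8.0 = 69.375 mL/cmH2O.
τ = R × C = 20.0 × 0.06938 L/cmH2O = 1.388 s.
Fraction remaining at end-expiration = e^(−Te/τ) = e^(−2.74/1.388) = 0.1389 → 13.89%.

13.9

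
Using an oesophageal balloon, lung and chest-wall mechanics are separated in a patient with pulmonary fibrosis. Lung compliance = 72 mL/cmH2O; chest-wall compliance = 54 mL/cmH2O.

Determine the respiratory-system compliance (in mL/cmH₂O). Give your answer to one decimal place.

Lung and chest wall are elastances in series: 1/Crs = 1/CL + 1/Ccw.
1/Crs = 1/72 + 1/54 = 0.03241.
Crs = 30.855 mL/cmH2O.

30.9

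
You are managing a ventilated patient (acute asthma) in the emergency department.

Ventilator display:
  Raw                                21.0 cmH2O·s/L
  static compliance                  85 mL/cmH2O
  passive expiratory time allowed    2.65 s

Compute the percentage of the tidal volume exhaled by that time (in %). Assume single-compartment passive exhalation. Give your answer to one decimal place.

77.3

τ = R × C = 21.0 × 85 mL/cmH2O = 21.0 × 0.085 L/cmH2O = 1.785 s.
Passive exhalation: V(t)/V₀ = e^(−t/τ) = e^(−2.65/1.785) = 0.2266.
Fraction exhaled = 1 − 0.2266 = 0.7734 → 77.34%.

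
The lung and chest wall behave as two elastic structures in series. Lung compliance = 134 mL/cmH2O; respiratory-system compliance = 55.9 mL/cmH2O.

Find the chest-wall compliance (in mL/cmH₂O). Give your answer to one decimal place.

95.9

1/Ccw = 1/Crs − 1/CL.
1/Ccw = 1/55.9 − 1/134 = 0.01043.
Ccw = 95.877 mL/cmH2O.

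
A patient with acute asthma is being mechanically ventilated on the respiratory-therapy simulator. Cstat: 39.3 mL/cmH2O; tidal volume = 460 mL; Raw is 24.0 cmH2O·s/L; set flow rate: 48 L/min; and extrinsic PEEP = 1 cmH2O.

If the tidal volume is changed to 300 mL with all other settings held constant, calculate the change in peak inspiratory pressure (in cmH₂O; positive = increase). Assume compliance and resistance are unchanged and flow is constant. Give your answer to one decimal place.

-4.1

PIP = Vt/C + R·V̇ + PEEP (constant-flow equation of motion).
Only the elastic term changes: ΔPIP = ΔVt / C = (300 − 460) / 39.3 = -4.071 cmH2O.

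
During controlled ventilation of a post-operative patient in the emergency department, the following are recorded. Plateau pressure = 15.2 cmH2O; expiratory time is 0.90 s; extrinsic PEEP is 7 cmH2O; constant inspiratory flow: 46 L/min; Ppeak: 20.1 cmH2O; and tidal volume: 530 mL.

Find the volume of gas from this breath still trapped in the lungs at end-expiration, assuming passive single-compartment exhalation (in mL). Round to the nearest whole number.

Flow: 46 L/min ÷ 60 = 0.7667 L/s.
R = (PIP − Pplat)/V̇ = (20.1 − 15.2) / 0.7667 = 4.9/0.7667 = 6.391 cmH2O·s/L.
C = Vt/(Pplat − PEEP) = 530.0 / (15.2 − 7) = 530.0/8.2 = 64.634 mL/cmH2O.
τ = R × C = 6.391 × 0.06463 L/cmH2O = 0.4131 s.
Fraction remaining = e^(−Te/τ) = e^(−0.90/0.4131) = 0.1132.
Trapped volume = 530.0 × 0.1132 = 59.996 mL.

60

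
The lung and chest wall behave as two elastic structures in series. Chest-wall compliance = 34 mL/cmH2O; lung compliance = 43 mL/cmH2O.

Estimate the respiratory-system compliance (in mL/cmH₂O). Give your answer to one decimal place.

Lung and chest wall are elastances in series: 1/Crs = 1/CL + 1/Ccw.
1/Crs = 1/43 + 1/34 = 0.05267.
Crs = 18.986 mL/cmH2O.

19.0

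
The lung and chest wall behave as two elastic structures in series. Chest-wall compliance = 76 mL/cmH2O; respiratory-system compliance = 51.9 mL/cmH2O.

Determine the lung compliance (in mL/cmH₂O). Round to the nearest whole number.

1/CL = 1/Crs − 1/Ccw.
1/CL = 1/51.9 − 1/76 = 0.00611.
CL = 163.67 mL/cmH2O.

164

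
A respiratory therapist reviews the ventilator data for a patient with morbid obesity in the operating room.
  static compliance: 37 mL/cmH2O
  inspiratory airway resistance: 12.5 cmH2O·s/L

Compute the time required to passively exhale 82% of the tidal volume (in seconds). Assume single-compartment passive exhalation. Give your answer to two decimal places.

τ = R × C = 12.5 × 37 mL/cmH2O = 12.5 × 0.037 L/cmH2O = 0.4625 s.
Exhaled fraction f = 1 − e^(−t/τ) → t = −τ·ln(1 − f) = −0.4625·ln(0.18) = 0.7931 s.

0.79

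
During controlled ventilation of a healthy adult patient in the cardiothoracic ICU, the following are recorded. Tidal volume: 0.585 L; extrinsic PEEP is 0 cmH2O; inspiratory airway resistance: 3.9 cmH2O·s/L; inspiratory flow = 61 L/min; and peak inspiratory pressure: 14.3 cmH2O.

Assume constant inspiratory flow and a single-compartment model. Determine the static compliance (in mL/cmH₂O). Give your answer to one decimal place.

Flow: 61 L/min ÷ 60 = 1.0167 L/s.
Equation of motion (constant flow): PIP = Vt/C + R·V̇ + PEEP.
Vt/C = PIP − R·V̇ − PEEP = 14.3 − 3.9×1.0167 − 0 = 14.3 − 3.965 − 0 = 10.335 cmH2O.
C = Vt / 10.335 = 585 / 10.335 = 56.604 mL/cmH2O.

56.6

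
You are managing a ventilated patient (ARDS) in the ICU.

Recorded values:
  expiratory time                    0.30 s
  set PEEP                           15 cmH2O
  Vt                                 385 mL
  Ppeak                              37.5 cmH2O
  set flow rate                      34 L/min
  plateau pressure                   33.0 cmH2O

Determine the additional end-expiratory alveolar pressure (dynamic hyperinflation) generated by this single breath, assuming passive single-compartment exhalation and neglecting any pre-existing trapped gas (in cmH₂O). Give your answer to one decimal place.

3.1

Flow: 34 L/min ÷ 60 = 0.5667 L/s.
R = (PIP − Pplat)/V̇ = (37.5 − 33.0) / 0.5667 = 4.5/0.5667 = 7.941 cmH2O·s/L.
C = Vt/(Pplat − PEEP) = 385.0 / (33.0 − 15) = 385.0/18.0 = 21.389 mL/cmH2O.
τ = R × C = 7.941 × 0.02139 L/cmH2O = 0.1699 s.
Fraction remaining = e^(−Te/τ) = e^(−0.30/0.1699) = 0.1711; trapped volume = 385.0 × 0.1711 = 65.874 mL.
Additional alveolar pressure from trapping ≈ V_trapped / C = 65.874 / 21.389 = 3.08 cmH2O.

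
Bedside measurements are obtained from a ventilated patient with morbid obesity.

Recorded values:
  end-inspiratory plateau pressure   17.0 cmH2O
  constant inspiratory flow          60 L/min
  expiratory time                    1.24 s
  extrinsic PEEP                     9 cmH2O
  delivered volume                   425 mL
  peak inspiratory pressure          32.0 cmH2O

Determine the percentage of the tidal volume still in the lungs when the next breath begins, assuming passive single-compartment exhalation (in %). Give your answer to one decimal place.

21.1

Flow: 60 L/min ÷ 60 = 1 L/s.
R = (PIP − Pplat)/V̇ = (32.0 − 17.0) / 1 = 15.0/1 = 15.0 cmH2O·s/L.
C = Vt/(Pplat − PEEP) = 425.0 / (17.0 − 9) = 425.0/8.0 = 53.125 mL/cmH2O.
τ = R × C = 15.0 × 0.05313 L/cmH2O = 0.797 s.
Fraction remaining at end-expiration = e^(−Te/τ) = e^(−1.24/0.797) = 0.211 → 21.1%.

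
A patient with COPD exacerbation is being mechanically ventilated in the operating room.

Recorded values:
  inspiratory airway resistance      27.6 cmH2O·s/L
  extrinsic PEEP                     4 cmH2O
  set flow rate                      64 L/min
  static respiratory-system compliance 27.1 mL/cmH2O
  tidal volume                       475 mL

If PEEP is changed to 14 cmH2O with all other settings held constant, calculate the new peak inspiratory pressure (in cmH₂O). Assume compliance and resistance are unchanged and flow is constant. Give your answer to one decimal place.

61.0

Flow: 64 L/min ÷ 60 = 1.0667 L/s.
PIP = Vt/C + R·V̇ + PEEP (constant-flow equation of motion).
Only the baseline term changes: ΔPIP = ΔPEEP = 14 − 4 = 10.0 cmH2O.
Original PIP = 475/27.1 + 27.6×1.0667 + 4 = 50.969 cmH2O; new PIP = 50.969 + (10.0) = 60.969 cmH2O.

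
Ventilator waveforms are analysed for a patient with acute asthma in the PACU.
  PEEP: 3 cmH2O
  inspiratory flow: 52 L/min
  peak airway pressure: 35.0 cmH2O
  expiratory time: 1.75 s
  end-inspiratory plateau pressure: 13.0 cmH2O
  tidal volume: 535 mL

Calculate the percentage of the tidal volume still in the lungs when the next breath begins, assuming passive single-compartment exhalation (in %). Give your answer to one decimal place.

27.6

Flow: 52 L/min ÷ 60 = 0.8667 L/s.
R = (PIP − Pplat)/V̇ = (35.0 − 13.0) / 0.8667 = 22.0/0.8667 = 25.384 cmH2O·s/L.
C = Vt/(Pplat − PEEP) = 535.0 / (13.0 − 3) = 535.0/10.0 = 53.5 mL/cmH2O.
τ = R × C = 25.384 × 0.0535 L/cmH2O = 1.358 s.
Fraction remaining at end-expiration = e^(−Te/τ) = e^(−1.75/1.358) = 0.2756 → 27.56%.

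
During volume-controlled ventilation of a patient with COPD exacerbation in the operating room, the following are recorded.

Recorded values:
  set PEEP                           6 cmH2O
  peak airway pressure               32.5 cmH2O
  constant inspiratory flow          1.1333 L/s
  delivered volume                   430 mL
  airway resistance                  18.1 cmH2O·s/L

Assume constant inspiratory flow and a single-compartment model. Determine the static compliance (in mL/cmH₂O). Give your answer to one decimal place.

Equation of motion (constant flow): PIP = Vt/C + R·V̇ + PEEP.
Vt/C = PIP − R·V̇ − PEEP = 32.5 − 18.1×1.1333 − 6 = 32.5 − 20.513 − 6 = 5.987 cmH2O.
C = Vt / 5.987 = 430 / 5.987 = 71.822 mL/cmH2O.

71.8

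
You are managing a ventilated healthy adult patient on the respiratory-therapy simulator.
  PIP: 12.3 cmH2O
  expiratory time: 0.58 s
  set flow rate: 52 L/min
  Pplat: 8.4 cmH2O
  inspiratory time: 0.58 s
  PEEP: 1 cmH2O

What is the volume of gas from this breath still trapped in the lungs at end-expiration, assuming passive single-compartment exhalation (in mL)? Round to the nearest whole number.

Flow: 52 L/min ÷ 60 = 0.8667 L/s.
Vt = flow × Ti = 0.8667 L/s × 0.58 s × 1000 mL/L = 502.69 mL.
R = (PIP − Pplat)/V̇ = (12.3 − 8.4) / 0.8667 = 3.9/0.8667 = 4.5 cmH2O·s/L.
C = Vt/(Pplat − PEEP) = 502.69 / (8.4 − 1) = 502.69/7.4 = 67.931 mL/cmH2O.
τ = R × C = 4.5 × 0.06793 L/cmH2O = 0.3057 s.
Fraction remaining = e^(−Te/τ) = e^(−0.58/0.3057) = 0.15.
Trapped volume = 502.69 × 0.15 = 75.404 mL.

75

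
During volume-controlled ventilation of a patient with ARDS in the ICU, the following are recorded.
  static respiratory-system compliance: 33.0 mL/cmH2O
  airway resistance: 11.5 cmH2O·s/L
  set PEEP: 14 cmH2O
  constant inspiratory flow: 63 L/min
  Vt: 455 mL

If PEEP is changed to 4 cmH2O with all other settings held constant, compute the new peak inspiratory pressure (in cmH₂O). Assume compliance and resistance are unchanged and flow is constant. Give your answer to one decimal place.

29.9

Flow: 63 L/min ÷ 60 = 1.05 L/s.
PIP = Vt/C + R·V̇ + PEEP (constant-flow equation of motion).
Only the baseline term changes: ΔPIP = ΔPEEP = 4 − 14 = -10.0 cmH2O.
Original PIP = 455/33.0 + 11.5×1.05 + 14 = 39.863 cmH2O; new PIP = 39.863 + (-10.0) = 29.863 cmH2O.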